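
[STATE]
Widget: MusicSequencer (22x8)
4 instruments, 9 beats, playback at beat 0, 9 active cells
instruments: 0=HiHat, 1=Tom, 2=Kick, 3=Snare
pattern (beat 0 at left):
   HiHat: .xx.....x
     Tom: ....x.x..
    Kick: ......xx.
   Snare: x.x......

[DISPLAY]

      ▼12345678       
 HiHat·██·····█       
   Tom····█·█··       
  Kick······██·       
 Snare█·█······       
                      
                      
                      


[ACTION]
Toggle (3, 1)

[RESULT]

      ▼12345678       
 HiHat·██·····█       
   Tom····█·█··       
  Kick······██·       
 Snare███······       
                      
                      
                      


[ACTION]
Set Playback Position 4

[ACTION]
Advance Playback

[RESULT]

      01234▼678       
 HiHat·██·····█       
   Tom····█·█··       
  Kick······██·       
 Snare███······       
                      
                      
                      


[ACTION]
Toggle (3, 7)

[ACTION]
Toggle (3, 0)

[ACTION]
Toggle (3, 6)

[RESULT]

      01234▼678       
 HiHat·██·····█       
   Tom····█·█··       
  Kick······██·       
 Snare·██···██·       
                      
                      
                      


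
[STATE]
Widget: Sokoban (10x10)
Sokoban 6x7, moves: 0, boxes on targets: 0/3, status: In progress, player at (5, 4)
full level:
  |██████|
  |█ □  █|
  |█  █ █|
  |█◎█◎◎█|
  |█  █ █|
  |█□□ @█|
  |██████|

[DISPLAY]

██████    
█ □  █    
█  █ █    
█◎█◎◎█    
█  █ █    
█□□ @█    
██████    
Moves: 0  
          
          


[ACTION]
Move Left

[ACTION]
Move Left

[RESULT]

██████    
█ □  █    
█  █ █    
█◎█◎◎█    
█  █ █    
█□□@ █    
██████    
Moves: 1  
          
          


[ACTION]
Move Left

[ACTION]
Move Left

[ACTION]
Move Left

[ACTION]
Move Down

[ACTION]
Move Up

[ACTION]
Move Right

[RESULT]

██████    
█ □  █    
█  █ █    
█◎█◎◎█    
█  █ █    
█□□ @█    
██████    
Moves: 2  
          
          


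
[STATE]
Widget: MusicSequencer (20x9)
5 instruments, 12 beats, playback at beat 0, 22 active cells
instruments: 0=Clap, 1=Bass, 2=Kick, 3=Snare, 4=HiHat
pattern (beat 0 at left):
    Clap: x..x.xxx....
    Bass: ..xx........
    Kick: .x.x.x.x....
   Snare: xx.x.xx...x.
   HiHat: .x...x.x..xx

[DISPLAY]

      ▼12345678901  
  Clap█··█·███····  
  Bass··██········  
  Kick·█·█·█·█····  
 Snare██·█·██···█·  
 HiHat·█···█·█··██  
                    
                    
                    


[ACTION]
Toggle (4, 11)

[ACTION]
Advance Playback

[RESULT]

      0▼2345678901  
  Clap█··█·███····  
  Bass··██········  
  Kick·█·█·█·█····  
 Snare██·█·██···█·  
 HiHat·█···█·█··█·  
                    
                    
                    


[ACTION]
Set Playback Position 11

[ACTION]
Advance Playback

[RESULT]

      ▼12345678901  
  Clap█··█·███····  
  Bass··██········  
  Kick·█·█·█·█····  
 Snare██·█·██···█·  
 HiHat·█···█·█··█·  
                    
                    
                    


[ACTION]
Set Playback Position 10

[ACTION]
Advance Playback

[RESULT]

      01234567890▼  
  Clap█··█·███····  
  Bass··██········  
  Kick·█·█·█·█····  
 Snare██·█·██···█·  
 HiHat·█···█·█··█·  
                    
                    
                    


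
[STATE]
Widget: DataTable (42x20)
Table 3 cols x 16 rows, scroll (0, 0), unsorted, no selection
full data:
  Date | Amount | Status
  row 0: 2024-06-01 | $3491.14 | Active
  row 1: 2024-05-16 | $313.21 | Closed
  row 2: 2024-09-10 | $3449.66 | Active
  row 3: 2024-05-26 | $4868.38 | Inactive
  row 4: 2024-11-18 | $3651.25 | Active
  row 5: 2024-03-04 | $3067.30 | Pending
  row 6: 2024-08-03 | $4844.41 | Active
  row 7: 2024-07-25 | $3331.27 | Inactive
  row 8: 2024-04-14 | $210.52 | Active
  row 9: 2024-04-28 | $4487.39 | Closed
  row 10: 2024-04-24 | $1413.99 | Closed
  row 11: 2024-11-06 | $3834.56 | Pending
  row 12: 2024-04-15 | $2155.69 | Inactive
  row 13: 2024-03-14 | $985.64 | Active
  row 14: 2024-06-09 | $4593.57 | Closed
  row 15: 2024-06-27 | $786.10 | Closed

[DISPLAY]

Date      │Amount  │Status                
──────────┼────────┼────────              
2024-06-01│$3491.14│Active                
2024-05-16│$313.21 │Closed                
2024-09-10│$3449.66│Active                
2024-05-26│$4868.38│Inactive              
2024-11-18│$3651.25│Active                
2024-03-04│$3067.30│Pending               
2024-08-03│$4844.41│Active                
2024-07-25│$3331.27│Inactive              
2024-04-14│$210.52 │Active                
2024-04-28│$4487.39│Closed                
2024-04-24│$1413.99│Closed                
2024-11-06│$3834.56│Pending               
2024-04-15│$2155.69│Inactive              
2024-03-14│$985.64 │Active                
2024-06-09│$4593.57│Closed                
2024-06-27│$786.10 │Closed                
                                          
                                          


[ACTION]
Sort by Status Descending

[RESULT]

Date      │Amount  │Status ▼              
──────────┼────────┼────────              
2024-03-04│$3067.30│Pending               
2024-11-06│$3834.56│Pending               
2024-05-26│$4868.38│Inactive              
2024-07-25│$3331.27│Inactive              
2024-04-15│$2155.69│Inactive              
2024-05-16│$313.21 │Closed                
2024-04-28│$4487.39│Closed                
2024-04-24│$1413.99│Closed                
2024-06-09│$4593.57│Closed                
2024-06-27│$786.10 │Closed                
2024-06-01│$3491.14│Active                
2024-09-10│$3449.66│Active                
2024-11-18│$3651.25│Active                
2024-08-03│$4844.41│Active                
2024-04-14│$210.52 │Active                
2024-03-14│$985.64 │Active                
                                          
                                          


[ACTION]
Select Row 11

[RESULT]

Date      │Amount  │Status ▼              
──────────┼────────┼────────              
2024-03-04│$3067.30│Pending               
2024-11-06│$3834.56│Pending               
2024-05-26│$4868.38│Inactive              
2024-07-25│$3331.27│Inactive              
2024-04-15│$2155.69│Inactive              
2024-05-16│$313.21 │Closed                
2024-04-28│$4487.39│Closed                
2024-04-24│$1413.99│Closed                
2024-06-09│$4593.57│Closed                
2024-06-27│$786.10 │Closed                
2024-06-01│$3491.14│Active                
>024-09-10│$3449.66│Active                
2024-11-18│$3651.25│Active                
2024-08-03│$4844.41│Active                
2024-04-14│$210.52 │Active                
2024-03-14│$985.64 │Active                
                                          
                                          


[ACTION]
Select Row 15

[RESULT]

Date      │Amount  │Status ▼              
──────────┼────────┼────────              
2024-03-04│$3067.30│Pending               
2024-11-06│$3834.56│Pending               
2024-05-26│$4868.38│Inactive              
2024-07-25│$3331.27│Inactive              
2024-04-15│$2155.69│Inactive              
2024-05-16│$313.21 │Closed                
2024-04-28│$4487.39│Closed                
2024-04-24│$1413.99│Closed                
2024-06-09│$4593.57│Closed                
2024-06-27│$786.10 │Closed                
2024-06-01│$3491.14│Active                
2024-09-10│$3449.66│Active                
2024-11-18│$3651.25│Active                
2024-08-03│$4844.41│Active                
2024-04-14│$210.52 │Active                
>024-03-14│$985.64 │Active                
                                          
                                          


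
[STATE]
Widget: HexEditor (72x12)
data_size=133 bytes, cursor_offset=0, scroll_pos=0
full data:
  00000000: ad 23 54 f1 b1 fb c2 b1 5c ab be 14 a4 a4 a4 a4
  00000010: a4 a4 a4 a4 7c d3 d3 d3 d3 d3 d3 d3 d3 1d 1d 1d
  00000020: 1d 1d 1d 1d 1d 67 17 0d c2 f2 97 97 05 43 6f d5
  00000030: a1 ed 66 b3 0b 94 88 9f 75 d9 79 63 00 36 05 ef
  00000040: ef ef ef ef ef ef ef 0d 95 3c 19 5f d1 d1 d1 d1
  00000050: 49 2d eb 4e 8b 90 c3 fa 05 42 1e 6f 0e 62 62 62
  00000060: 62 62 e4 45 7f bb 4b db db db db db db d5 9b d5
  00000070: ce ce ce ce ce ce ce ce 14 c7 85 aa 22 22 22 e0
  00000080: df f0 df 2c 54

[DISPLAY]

00000000  AD 23 54 f1 b1 fb c2 b1  5c ab be 14 a4 a4 a4 a4  |.#T.....\..
00000010  a4 a4 a4 a4 7c d3 d3 d3  d3 d3 d3 d3 d3 1d 1d 1d  |....|......
00000020  1d 1d 1d 1d 1d 67 17 0d  c2 f2 97 97 05 43 6f d5  |.....g.....
00000030  a1 ed 66 b3 0b 94 88 9f  75 d9 79 63 00 36 05 ef  |..f.....u.y
00000040  ef ef ef ef ef ef ef 0d  95 3c 19 5f d1 d1 d1 d1  |.........<.
00000050  49 2d eb 4e 8b 90 c3 fa  05 42 1e 6f 0e 62 62 62  |I-.N.....B.
00000060  62 62 e4 45 7f bb 4b db  db db db db db d5 9b d5  |bb.E..K....
00000070  ce ce ce ce ce ce ce ce  14 c7 85 aa 22 22 22 e0  |...........
00000080  df f0 df 2c 54                                    |...,T      
                                                                        
                                                                        
                                                                        


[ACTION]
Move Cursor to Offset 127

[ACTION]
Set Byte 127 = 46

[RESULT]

00000000  ad 23 54 f1 b1 fb c2 b1  5c ab be 14 a4 a4 a4 a4  |.#T.....\..
00000010  a4 a4 a4 a4 7c d3 d3 d3  d3 d3 d3 d3 d3 1d 1d 1d  |....|......
00000020  1d 1d 1d 1d 1d 67 17 0d  c2 f2 97 97 05 43 6f d5  |.....g.....
00000030  a1 ed 66 b3 0b 94 88 9f  75 d9 79 63 00 36 05 ef  |..f.....u.y
00000040  ef ef ef ef ef ef ef 0d  95 3c 19 5f d1 d1 d1 d1  |.........<.
00000050  49 2d eb 4e 8b 90 c3 fa  05 42 1e 6f 0e 62 62 62  |I-.N.....B.
00000060  62 62 e4 45 7f bb 4b db  db db db db db d5 9b d5  |bb.E..K....
00000070  ce ce ce ce ce ce ce ce  14 c7 85 aa 22 22 22 46  |...........
00000080  df f0 df 2c 54                                    |...,T      
                                                                        
                                                                        
                                                                        


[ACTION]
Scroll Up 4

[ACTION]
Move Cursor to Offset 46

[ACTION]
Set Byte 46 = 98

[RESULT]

00000000  ad 23 54 f1 b1 fb c2 b1  5c ab be 14 a4 a4 a4 a4  |.#T.....\..
00000010  a4 a4 a4 a4 7c d3 d3 d3  d3 d3 d3 d3 d3 1d 1d 1d  |....|......
00000020  1d 1d 1d 1d 1d 67 17 0d  c2 f2 97 97 05 43 98 d5  |.....g.....
00000030  a1 ed 66 b3 0b 94 88 9f  75 d9 79 63 00 36 05 ef  |..f.....u.y
00000040  ef ef ef ef ef ef ef 0d  95 3c 19 5f d1 d1 d1 d1  |.........<.
00000050  49 2d eb 4e 8b 90 c3 fa  05 42 1e 6f 0e 62 62 62  |I-.N.....B.
00000060  62 62 e4 45 7f bb 4b db  db db db db db d5 9b d5  |bb.E..K....
00000070  ce ce ce ce ce ce ce ce  14 c7 85 aa 22 22 22 46  |...........
00000080  df f0 df 2c 54                                    |...,T      
                                                                        
                                                                        
                                                                        


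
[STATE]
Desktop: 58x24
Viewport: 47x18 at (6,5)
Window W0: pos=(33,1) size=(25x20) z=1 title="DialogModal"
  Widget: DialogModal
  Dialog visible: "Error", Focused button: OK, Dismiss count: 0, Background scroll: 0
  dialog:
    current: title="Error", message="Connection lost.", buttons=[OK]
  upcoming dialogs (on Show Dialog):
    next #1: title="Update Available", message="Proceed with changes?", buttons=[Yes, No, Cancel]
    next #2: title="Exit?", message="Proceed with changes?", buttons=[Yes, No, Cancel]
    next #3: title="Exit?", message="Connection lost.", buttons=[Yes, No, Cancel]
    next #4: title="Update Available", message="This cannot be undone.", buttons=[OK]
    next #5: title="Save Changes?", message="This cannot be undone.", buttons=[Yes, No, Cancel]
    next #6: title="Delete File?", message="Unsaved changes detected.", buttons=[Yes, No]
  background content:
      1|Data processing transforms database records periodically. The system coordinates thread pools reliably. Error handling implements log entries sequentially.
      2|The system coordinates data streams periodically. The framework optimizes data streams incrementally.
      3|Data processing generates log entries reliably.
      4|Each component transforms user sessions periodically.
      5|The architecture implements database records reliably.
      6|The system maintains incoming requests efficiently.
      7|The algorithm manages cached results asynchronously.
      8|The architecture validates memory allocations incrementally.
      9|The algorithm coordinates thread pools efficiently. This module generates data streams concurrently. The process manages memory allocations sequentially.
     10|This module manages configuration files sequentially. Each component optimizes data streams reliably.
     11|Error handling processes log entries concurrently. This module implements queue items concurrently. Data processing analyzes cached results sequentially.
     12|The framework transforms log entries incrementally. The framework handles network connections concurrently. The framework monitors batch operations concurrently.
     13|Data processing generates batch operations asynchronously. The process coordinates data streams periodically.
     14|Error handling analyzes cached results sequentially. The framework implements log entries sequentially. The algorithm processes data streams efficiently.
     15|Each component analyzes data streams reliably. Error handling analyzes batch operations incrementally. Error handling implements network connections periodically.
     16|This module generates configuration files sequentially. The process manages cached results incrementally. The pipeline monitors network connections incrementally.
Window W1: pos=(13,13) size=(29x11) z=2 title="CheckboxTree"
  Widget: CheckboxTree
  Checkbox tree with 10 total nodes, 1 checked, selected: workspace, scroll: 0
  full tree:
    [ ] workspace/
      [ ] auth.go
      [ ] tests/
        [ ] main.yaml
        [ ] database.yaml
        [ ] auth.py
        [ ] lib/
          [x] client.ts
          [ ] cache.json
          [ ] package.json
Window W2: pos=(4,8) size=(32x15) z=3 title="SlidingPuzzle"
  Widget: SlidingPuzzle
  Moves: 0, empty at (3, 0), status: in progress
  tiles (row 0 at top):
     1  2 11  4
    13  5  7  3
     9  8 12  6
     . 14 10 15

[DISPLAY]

                           ┃The system coordina
                           ┃Data processing gen
                           ┃Each component tran
━━━━━━━━━━━━━━━━━━━━━━━━━━━━━┓e architecture im
SlidingPuzzle                ┃┌────────────────
─────────────────────────────┨│      Error     
────┬────┬────┬────┐         ┃│ Connection lost
  1 │  2 │ 11 │  4 │         ┃│       [OK]     
────┼────┼────┼────┤         ┃━━━━━┓───────────
 13 │  5 │  7 │  3 │         ┃     ┃ndling proc
────┼────┼────┼────┤         ┃─────┨ework trans
  9 │  8 │ 12 │  6 │         ┃     ┃cessing gen
────┼────┼────┼────┤         ┃     ┃ndling anal
    │ 14 │ 10 │ 15 │         ┃     ┃ponent anal
────┴────┴────┴────┘         ┃     ┃ule generat
oves: 0                      ┃     ┃━━━━━━━━━━━
                             ┃     ┃           
━━━━━━━━━━━━━━━━━━━━━━━━━━━━━┛     ┃           


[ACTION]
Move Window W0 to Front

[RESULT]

                           ┃The system coordina
                           ┃Data processing gen
                           ┃Each component tran
━━━━━━━━━━━━━━━━━━━━━━━━━━━┃The architecture im
SlidingPuzzle              ┃Th┌────────────────
───────────────────────────┃Th│      Error     
────┬────┬────┬────┐       ┃Th│ Connection lost
  1 │  2 │ 11 │  4 │       ┃Th│       [OK]     
────┼────┼────┼────┤       ┃Th└────────────────
 13 │  5 │  7 │  3 │       ┃Error handling proc
────┼────┼────┼────┤       ┃The framework trans
  9 │  8 │ 12 │  6 │       ┃Data processing gen
────┼────┼────┼────┤       ┃Error handling anal
    │ 14 │ 10 │ 15 │       ┃Each component anal
────┴────┴────┴────┘       ┃This module generat
oves: 0                    ┗━━━━━━━━━━━━━━━━━━━
                             ┃     ┃           
━━━━━━━━━━━━━━━━━━━━━━━━━━━━━┛     ┃           


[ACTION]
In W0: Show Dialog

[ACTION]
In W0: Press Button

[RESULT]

                           ┃The system coordina
                           ┃Data processing gen
                           ┃Each component tran
━━━━━━━━━━━━━━━━━━━━━━━━━━━┃The architecture im
SlidingPuzzle              ┃The system maintain
───────────────────────────┃The algorithm manag
────┬────┬────┬────┐       ┃The architecture va
  1 │  2 │ 11 │  4 │       ┃The algorithm coord
────┼────┼────┼────┤       ┃This module manages
 13 │  5 │  7 │  3 │       ┃Error handling proc
────┼────┼────┼────┤       ┃The framework trans
  9 │  8 │ 12 │  6 │       ┃Data processing gen
────┼────┼────┼────┤       ┃Error handling anal
    │ 14 │ 10 │ 15 │       ┃Each component anal
────┴────┴────┴────┘       ┃This module generat
oves: 0                    ┗━━━━━━━━━━━━━━━━━━━
                             ┃     ┃           
━━━━━━━━━━━━━━━━━━━━━━━━━━━━━┛     ┃           


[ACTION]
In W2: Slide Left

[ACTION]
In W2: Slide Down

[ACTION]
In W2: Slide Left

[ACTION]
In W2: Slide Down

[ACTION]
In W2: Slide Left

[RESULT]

                           ┃The system coordina
                           ┃Data processing gen
                           ┃Each component tran
━━━━━━━━━━━━━━━━━━━━━━━━━━━┃The architecture im
SlidingPuzzle              ┃The system maintain
───────────────────────────┃The algorithm manag
────┬────┬────┬────┐       ┃The architecture va
  1 │  2 │ 11 │  4 │       ┃The algorithm coord
────┼────┼────┼────┤       ┃This module manages
 13 │  5 │  3 │    │       ┃Error handling proc
────┼────┼────┼────┤       ┃The framework trans
  9 │ 12 │  7 │  6 │       ┃Data processing gen
────┼────┼────┼────┤       ┃Error handling anal
 14 │  8 │ 10 │ 15 │       ┃Each component anal
────┴────┴────┴────┘       ┃This module generat
oves: 5                    ┗━━━━━━━━━━━━━━━━━━━
                             ┃     ┃           
━━━━━━━━━━━━━━━━━━━━━━━━━━━━━┛     ┃           


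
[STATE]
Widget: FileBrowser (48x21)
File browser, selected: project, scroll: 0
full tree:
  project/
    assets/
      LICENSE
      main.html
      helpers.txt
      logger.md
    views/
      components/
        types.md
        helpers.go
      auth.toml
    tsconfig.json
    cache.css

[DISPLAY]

> [-] project/                                  
    [+] assets/                                 
    [+] views/                                  
    tsconfig.json                               
    cache.css                                   
                                                
                                                
                                                
                                                
                                                
                                                
                                                
                                                
                                                
                                                
                                                
                                                
                                                
                                                
                                                
                                                


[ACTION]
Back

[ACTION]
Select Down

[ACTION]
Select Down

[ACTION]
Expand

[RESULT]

  [-] project/                                  
    [+] assets/                                 
  > [-] views/                                  
      [+] components/                           
      auth.toml                                 
    tsconfig.json                               
    cache.css                                   
                                                
                                                
                                                
                                                
                                                
                                                
                                                
                                                
                                                
                                                
                                                
                                                
                                                
                                                


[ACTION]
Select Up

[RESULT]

  [-] project/                                  
  > [+] assets/                                 
    [-] views/                                  
      [+] components/                           
      auth.toml                                 
    tsconfig.json                               
    cache.css                                   
                                                
                                                
                                                
                                                
                                                
                                                
                                                
                                                
                                                
                                                
                                                
                                                
                                                
                                                


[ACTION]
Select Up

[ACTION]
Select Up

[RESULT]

> [-] project/                                  
    [+] assets/                                 
    [-] views/                                  
      [+] components/                           
      auth.toml                                 
    tsconfig.json                               
    cache.css                                   
                                                
                                                
                                                
                                                
                                                
                                                
                                                
                                                
                                                
                                                
                                                
                                                
                                                
                                                


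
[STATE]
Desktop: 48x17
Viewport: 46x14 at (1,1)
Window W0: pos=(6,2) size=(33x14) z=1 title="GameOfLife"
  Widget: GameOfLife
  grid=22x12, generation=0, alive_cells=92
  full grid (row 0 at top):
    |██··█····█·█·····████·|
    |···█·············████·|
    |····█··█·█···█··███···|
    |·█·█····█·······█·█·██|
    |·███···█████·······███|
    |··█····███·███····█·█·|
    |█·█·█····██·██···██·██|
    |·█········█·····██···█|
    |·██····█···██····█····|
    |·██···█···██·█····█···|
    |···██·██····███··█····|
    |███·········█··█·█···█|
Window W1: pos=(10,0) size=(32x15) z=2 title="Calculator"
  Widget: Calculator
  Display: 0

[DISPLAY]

         ┃ Calculator                   ┃     
     ┏━━━┠──────────────────────────────┨     
     ┃ Ga┃                             0┃     
     ┠───┃┌───┬───┬───┬───┐             ┃     
     ┃Gen┃│ 7 │ 8 │ 9 │ ÷ │             ┃     
     ┃···┃├───┼───┼───┼───┤             ┃     
     ┃···┃│ 4 │ 5 │ 6 │ × │             ┃     
     ┃·█·┃├───┼───┼───┼───┤             ┃     
     ┃·██┃│ 1 │ 2 │ 3 │ - │             ┃     
     ┃··█┃├───┼───┼───┼───┤             ┃     
     ┃█·█┃│ 0 │ . │ = │ + │             ┃     
     ┃·█·┃├───┼───┼───┼───┤             ┃     
     ┃·██┃│ C │ MC│ MR│ M+│             ┃     
     ┃·██┗━━━━━━━━━━━━━━━━━━━━━━━━━━━━━━┛     


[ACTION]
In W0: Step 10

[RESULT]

         ┃ Calculator                   ┃     
     ┏━━━┠──────────────────────────────┨     
     ┃ Ga┃                             0┃     
     ┠───┃┌───┬───┬───┬───┐             ┃     
     ┃Gen┃│ 7 │ 8 │ 9 │ ÷ │             ┃     
     ┃···┃├───┼───┼───┼───┤             ┃     
     ┃···┃│ 4 │ 5 │ 6 │ × │             ┃     
     ┃···┃├───┼───┼───┼───┤             ┃     
     ┃··█┃│ 1 │ 2 │ 3 │ - │             ┃     
     ┃···┃├───┼───┼───┼───┤             ┃     
     ┃·██┃│ 0 │ . │ = │ + │             ┃     
     ┃·██┃├───┼───┼───┼───┤             ┃     
     ┃···┃│ C │ MC│ MR│ M+│             ┃     
     ┃██·┗━━━━━━━━━━━━━━━━━━━━━━━━━━━━━━┛     


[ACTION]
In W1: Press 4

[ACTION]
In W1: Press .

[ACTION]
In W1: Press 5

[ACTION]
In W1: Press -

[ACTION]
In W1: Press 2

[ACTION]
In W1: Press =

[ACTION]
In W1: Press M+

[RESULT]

         ┃ Calculator                   ┃     
     ┏━━━┠──────────────────────────────┨     
     ┃ Ga┃                           2.5┃     
     ┠───┃┌───┬───┬───┬───┐             ┃     
     ┃Gen┃│ 7 │ 8 │ 9 │ ÷ │             ┃     
     ┃···┃├───┼───┼───┼───┤             ┃     
     ┃···┃│ 4 │ 5 │ 6 │ × │             ┃     
     ┃···┃├───┼───┼───┼───┤             ┃     
     ┃··█┃│ 1 │ 2 │ 3 │ - │             ┃     
     ┃···┃├───┼───┼───┼───┤             ┃     
     ┃·██┃│ 0 │ . │ = │ + │             ┃     
     ┃·██┃├───┼───┼───┼───┤             ┃     
     ┃···┃│ C │ MC│ MR│ M+│             ┃     
     ┃██·┗━━━━━━━━━━━━━━━━━━━━━━━━━━━━━━┛     


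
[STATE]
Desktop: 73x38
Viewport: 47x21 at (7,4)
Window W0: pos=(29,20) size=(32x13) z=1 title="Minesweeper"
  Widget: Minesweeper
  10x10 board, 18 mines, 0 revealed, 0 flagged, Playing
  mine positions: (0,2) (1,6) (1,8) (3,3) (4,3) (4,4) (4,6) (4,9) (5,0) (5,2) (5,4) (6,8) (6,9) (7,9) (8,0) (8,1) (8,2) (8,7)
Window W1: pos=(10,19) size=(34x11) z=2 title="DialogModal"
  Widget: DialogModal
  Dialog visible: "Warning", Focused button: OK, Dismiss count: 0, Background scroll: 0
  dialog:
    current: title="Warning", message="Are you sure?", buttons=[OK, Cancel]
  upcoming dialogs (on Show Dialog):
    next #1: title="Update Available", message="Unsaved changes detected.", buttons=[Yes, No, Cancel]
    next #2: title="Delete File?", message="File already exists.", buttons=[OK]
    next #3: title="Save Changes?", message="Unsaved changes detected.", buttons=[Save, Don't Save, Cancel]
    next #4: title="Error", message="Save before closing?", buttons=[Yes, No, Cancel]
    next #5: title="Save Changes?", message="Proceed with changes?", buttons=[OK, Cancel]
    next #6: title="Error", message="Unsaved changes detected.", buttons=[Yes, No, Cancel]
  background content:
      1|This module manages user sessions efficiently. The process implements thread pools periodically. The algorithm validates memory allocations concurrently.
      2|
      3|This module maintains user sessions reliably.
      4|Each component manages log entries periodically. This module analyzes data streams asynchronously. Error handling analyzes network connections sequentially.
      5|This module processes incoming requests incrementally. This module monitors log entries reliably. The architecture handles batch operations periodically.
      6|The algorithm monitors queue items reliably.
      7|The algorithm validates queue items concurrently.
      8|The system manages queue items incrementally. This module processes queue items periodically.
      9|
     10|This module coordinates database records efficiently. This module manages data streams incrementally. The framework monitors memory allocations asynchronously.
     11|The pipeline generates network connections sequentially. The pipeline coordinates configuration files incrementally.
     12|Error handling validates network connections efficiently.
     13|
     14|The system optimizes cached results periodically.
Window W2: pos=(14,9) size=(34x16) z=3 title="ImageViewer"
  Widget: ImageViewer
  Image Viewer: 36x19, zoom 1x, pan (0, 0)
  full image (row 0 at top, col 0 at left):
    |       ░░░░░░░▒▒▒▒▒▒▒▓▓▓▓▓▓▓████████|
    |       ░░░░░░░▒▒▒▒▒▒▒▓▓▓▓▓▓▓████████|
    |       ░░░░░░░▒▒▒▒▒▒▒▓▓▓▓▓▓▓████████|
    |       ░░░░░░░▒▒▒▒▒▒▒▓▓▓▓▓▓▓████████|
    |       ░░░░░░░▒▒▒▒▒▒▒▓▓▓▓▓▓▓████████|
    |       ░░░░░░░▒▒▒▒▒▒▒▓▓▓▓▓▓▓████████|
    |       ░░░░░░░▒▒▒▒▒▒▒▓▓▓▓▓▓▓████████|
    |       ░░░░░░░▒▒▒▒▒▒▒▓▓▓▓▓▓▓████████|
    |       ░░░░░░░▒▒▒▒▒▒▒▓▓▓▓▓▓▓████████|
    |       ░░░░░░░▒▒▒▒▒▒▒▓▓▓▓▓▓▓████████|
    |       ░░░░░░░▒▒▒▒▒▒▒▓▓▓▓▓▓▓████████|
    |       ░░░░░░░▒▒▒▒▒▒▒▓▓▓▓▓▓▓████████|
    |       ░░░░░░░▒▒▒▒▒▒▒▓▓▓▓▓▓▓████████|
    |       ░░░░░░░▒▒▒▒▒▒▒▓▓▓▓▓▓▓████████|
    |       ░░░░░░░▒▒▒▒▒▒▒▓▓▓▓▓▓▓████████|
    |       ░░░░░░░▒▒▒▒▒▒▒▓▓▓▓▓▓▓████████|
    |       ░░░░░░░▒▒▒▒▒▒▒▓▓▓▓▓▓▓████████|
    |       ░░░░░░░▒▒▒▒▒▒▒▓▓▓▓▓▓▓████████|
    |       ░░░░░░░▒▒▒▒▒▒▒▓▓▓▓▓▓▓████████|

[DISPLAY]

                                               
                                               
                                               
                                               
                                               
       ┏━━━━━━━━━━━━━━━━━━━━━━━━━━━━━━━━┓      
       ┃ ImageViewer                    ┃      
       ┠────────────────────────────────┨      
       ┃       ░░░░░░░▒▒▒▒▒▒▒▓▓▓▓▓▓▓████┃      
       ┃       ░░░░░░░▒▒▒▒▒▒▒▓▓▓▓▓▓▓████┃      
       ┃       ░░░░░░░▒▒▒▒▒▒▒▓▓▓▓▓▓▓████┃      
       ┃       ░░░░░░░▒▒▒▒▒▒▒▓▓▓▓▓▓▓████┃      
       ┃       ░░░░░░░▒▒▒▒▒▒▒▓▓▓▓▓▓▓████┃      
       ┃       ░░░░░░░▒▒▒▒▒▒▒▓▓▓▓▓▓▓████┃      
       ┃       ░░░░░░░▒▒▒▒▒▒▒▓▓▓▓▓▓▓████┃      
   ┏━━━┃       ░░░░░░░▒▒▒▒▒▒▒▓▓▓▓▓▓▓████┃      
   ┃ Di┃       ░░░░░░░▒▒▒▒▒▒▒▓▓▓▓▓▓▓████┃━━━━━━
   ┠───┃       ░░░░░░░▒▒▒▒▒▒▒▓▓▓▓▓▓▓████┃      
   ┃Thi┃       ░░░░░░░▒▒▒▒▒▒▒▓▓▓▓▓▓▓████┃──────
   ┃   ┃       ░░░░░░░▒▒▒▒▒▒▒▓▓▓▓▓▓▓████┃      
   ┃Thi┗━━━━━━━━━━━━━━━━━━━━━━━━━━━━━━━━┛      


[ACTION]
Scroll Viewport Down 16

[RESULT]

       ┃       ░░░░░░░▒▒▒▒▒▒▒▓▓▓▓▓▓▓████┃      
       ┃       ░░░░░░░▒▒▒▒▒▒▒▓▓▓▓▓▓▓████┃      
   ┏━━━┃       ░░░░░░░▒▒▒▒▒▒▒▓▓▓▓▓▓▓████┃      
   ┃ Di┃       ░░░░░░░▒▒▒▒▒▒▒▓▓▓▓▓▓▓████┃━━━━━━
   ┠───┃       ░░░░░░░▒▒▒▒▒▒▒▓▓▓▓▓▓▓████┃      
   ┃Thi┃       ░░░░░░░▒▒▒▒▒▒▒▓▓▓▓▓▓▓████┃──────
   ┃   ┃       ░░░░░░░▒▒▒▒▒▒▒▓▓▓▓▓▓▓████┃      
   ┃Thi┗━━━━━━━━━━━━━━━━━━━━━━━━━━━━━━━━┛      
   ┃Each co│ Are you sure? │og entri┃          
   ┃This mo│ [OK]  Cancel  │coming r┃          
   ┃The alg└───────────────┘ueue ite┃          
   ┃The algorithm validates queue it┃          
   ┗━━━━━━━━━━━━━━━━━━━━━━━━━━━━━━━━┛          
                      ┃■■■■■■■■■■              
                      ┃■■■■■■■■■■              
                      ┗━━━━━━━━━━━━━━━━━━━━━━━━
                                               
                                               
                                               
                                               
                                               


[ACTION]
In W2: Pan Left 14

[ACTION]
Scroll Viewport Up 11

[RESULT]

                                               
                                               
                                               
       ┏━━━━━━━━━━━━━━━━━━━━━━━━━━━━━━━━┓      
       ┃ ImageViewer                    ┃      
       ┠────────────────────────────────┨      
       ┃       ░░░░░░░▒▒▒▒▒▒▒▓▓▓▓▓▓▓████┃      
       ┃       ░░░░░░░▒▒▒▒▒▒▒▓▓▓▓▓▓▓████┃      
       ┃       ░░░░░░░▒▒▒▒▒▒▒▓▓▓▓▓▓▓████┃      
       ┃       ░░░░░░░▒▒▒▒▒▒▒▓▓▓▓▓▓▓████┃      
       ┃       ░░░░░░░▒▒▒▒▒▒▒▓▓▓▓▓▓▓████┃      
       ┃       ░░░░░░░▒▒▒▒▒▒▒▓▓▓▓▓▓▓████┃      
       ┃       ░░░░░░░▒▒▒▒▒▒▒▓▓▓▓▓▓▓████┃      
   ┏━━━┃       ░░░░░░░▒▒▒▒▒▒▒▓▓▓▓▓▓▓████┃      
   ┃ Di┃       ░░░░░░░▒▒▒▒▒▒▒▓▓▓▓▓▓▓████┃━━━━━━
   ┠───┃       ░░░░░░░▒▒▒▒▒▒▒▓▓▓▓▓▓▓████┃      
   ┃Thi┃       ░░░░░░░▒▒▒▒▒▒▒▓▓▓▓▓▓▓████┃──────
   ┃   ┃       ░░░░░░░▒▒▒▒▒▒▒▓▓▓▓▓▓▓████┃      
   ┃Thi┗━━━━━━━━━━━━━━━━━━━━━━━━━━━━━━━━┛      
   ┃Each co│ Are you sure? │og entri┃          
   ┃This mo│ [OK]  Cancel  │coming r┃          


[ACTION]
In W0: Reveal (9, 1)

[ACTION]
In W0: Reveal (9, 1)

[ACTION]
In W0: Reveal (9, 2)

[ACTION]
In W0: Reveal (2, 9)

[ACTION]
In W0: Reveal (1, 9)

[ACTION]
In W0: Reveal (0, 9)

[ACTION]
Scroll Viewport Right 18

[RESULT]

                                               
                                               
                                               
━━━━━━━━━━━━━━━━━━━━━━┓                        
er                    ┃                        
──────────────────────┨                        
░░░░▒▒▒▒▒▒▒▓▓▓▓▓▓▓████┃                        
░░░░▒▒▒▒▒▒▒▓▓▓▓▓▓▓████┃                        
░░░░▒▒▒▒▒▒▒▓▓▓▓▓▓▓████┃                        
░░░░▒▒▒▒▒▒▒▓▓▓▓▓▓▓████┃                        
░░░░▒▒▒▒▒▒▒▓▓▓▓▓▓▓████┃                        
░░░░▒▒▒▒▒▒▒▓▓▓▓▓▓▓████┃                        
░░░░▒▒▒▒▒▒▒▓▓▓▓▓▓▓████┃                        
░░░░▒▒▒▒▒▒▒▓▓▓▓▓▓▓████┃                        
░░░░▒▒▒▒▒▒▒▓▓▓▓▓▓▓████┃━━━━━━━━━━━━┓           
░░░░▒▒▒▒▒▒▒▓▓▓▓▓▓▓████┃            ┃           
░░░░▒▒▒▒▒▒▒▓▓▓▓▓▓▓████┃────────────┨           
░░░░▒▒▒▒▒▒▒▓▓▓▓▓▓▓████┃            ┃           
━━━━━━━━━━━━━━━━━━━━━━┛            ┃           
ou sure? │og entri┃                ┃           
 Cancel  │coming r┃                ┃           
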